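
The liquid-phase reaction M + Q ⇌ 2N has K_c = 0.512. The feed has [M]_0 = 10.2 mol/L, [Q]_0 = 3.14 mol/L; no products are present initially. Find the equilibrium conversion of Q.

Let X = conversion of Q; extent ξ = 3.14·X mol/L.
Concentrations: [M] = 10.2 − 3.14X; [Q] = 3.14 − 3.14X; [N] = 6.28X.
K_c = [N]^2 / ([M] [Q]).
Setting equal to 0.512 and solving for X on (0,1) gives X = 0.446.

X = 0.446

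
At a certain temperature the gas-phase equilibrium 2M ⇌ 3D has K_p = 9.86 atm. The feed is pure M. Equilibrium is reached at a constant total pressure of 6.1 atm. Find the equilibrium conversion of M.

X = 0.519

Basis: 1 mol M initially; let X = conversion of M. Extent ξ = 0.5X.
Mole table: n_M = 1 − X; n_D = 1.5X.
Summing: n_T = 1 + 0.5X.
y_i = n_i/n_T, p_i = y_i·P. K_p = p_D^3 / (p_M^2).
Substituting and setting equal to 9.86 atm gives a polynomial in X; the root in (0,1) is X = 0.519.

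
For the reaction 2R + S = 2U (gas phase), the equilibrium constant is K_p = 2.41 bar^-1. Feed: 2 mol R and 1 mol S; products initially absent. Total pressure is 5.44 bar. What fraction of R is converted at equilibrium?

Let X = conversion of R (basis 2 mol R); extent of reaction ξ = X.
Mole table: n_R = 2 − 2X; n_S = 1 − X; n_U = 2X.
n_T = Σnᵢ = 3 − X.
Mole fractions y_i = n_i/n_T; K_p = p_U^2 / (p_R^2 p_S) with p_i = y_i·P.
Equating to 2.41 bar^-1 and solving on 0 < X < 1: X = 0.597.

X = 0.597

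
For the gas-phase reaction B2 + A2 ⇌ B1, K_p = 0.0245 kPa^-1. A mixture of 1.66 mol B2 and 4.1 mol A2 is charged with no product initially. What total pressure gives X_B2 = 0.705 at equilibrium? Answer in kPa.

Let X = conversion of B2 (basis 1.66 mol B2); extent of reaction ξ = 1.66X.
Mole table: n_B2 = 1.66 − 1.66X; n_A2 = 4.1 − 1.66X; n_B1 = 1.66X.
Total moles n_T = 5.76 − 1.66X.
K_p = p_B1 / (p_B2 p_A2) with p_i = (n_i/n_T)·P.
At X = 0.705: the mole-fraction product g(X) = Π y_i^ν_i = 3.744. Since K_p = g(X)·P^{-1}, P = (g/K_p)^(1/1) = (3.744/0.0245)^(1/1) = 153 kPa.

P = 153 kPa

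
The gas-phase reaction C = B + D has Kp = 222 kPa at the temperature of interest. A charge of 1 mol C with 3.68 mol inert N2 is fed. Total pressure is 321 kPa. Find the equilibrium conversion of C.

X = 0.822

Basis: 1 mol C initially; let X = conversion of C. Extent ξ = X.
At extent ξ: n_C = 1 − X; n_B = X; n_D = X; n_I = 3.68 (inert).
n_T = Σnᵢ = 4.68 + X.
y_i = n_i/n_T, p_i = y_i·P. Kp = p_B p_D / (p_C).
This yields a degree-2 equation in X; solving on (0,1), X = 0.822.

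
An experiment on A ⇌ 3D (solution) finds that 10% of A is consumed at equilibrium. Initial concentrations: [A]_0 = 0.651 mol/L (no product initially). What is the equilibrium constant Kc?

Let X = conversion of A.
Concentrations: [A] = 0.651 − 0.651X; [D] = 1.95X.
At X = 0.1: [A] = 0.586, [D] = 0.195.
Kc = [D]^3 / ([A]) = 0.0127 (mol/L)^2.

Kc = 0.0127 (mol/L)^2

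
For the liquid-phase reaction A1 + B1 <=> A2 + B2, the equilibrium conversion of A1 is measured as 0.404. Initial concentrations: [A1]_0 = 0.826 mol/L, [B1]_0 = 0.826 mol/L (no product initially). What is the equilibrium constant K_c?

K_c = 0.459

Let X = conversion of A1.
Concentrations: [A1] = 0.826 − 0.826X; [B1] = 0.826 − 0.826X; [A2] = 0.826X; [B2] = 0.826X.
At X = 0.404: [A1] = 0.492, [B1] = 0.492, [A2] = 0.334, [B2] = 0.334.
K_c = [A2] [B2] / ([A1] [B1]) = 0.459.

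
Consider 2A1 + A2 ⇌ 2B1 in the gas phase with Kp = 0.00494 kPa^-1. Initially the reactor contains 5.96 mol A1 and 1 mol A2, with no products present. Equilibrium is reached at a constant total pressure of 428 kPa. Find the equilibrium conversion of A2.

Basis: 1 mol A2 initially; let X = conversion of A2. Extent ξ = X.
Mole table: n_A1 = 5.96 − 2X; n_A2 = 1 − X; n_B1 = 2X.
n_T = Σnᵢ = 6.96 − X.
With p_i = (n_i/n_T)P, Kp = p_B1^2 / (p_A1^2 p_A2).
Substituting and setting equal to 0.00494 kPa^-1 gives a polynomial in X; the root in (0,1) is X = 0.710.

X = 0.710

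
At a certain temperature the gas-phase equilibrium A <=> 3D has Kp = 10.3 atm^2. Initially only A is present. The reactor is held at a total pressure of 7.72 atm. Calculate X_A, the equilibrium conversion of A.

X = 0.218

Basis: 1 mol A initially; let X = conversion of A. Extent ξ = X.
At extent ξ: n_A = 1 − X; n_D = 3X.
Summing: n_T = 1 + 2X.
Mole fractions y_i = n_i/n_T; Kp = p_D^3 / (p_A) with p_i = y_i·P.
Substituting and setting equal to 10.3 atm^2 gives a polynomial in X; the root in (0,1) is X = 0.218.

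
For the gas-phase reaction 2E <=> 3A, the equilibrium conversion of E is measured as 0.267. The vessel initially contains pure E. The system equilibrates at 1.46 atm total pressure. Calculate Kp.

Kp = 0.154 atm

Take 1 mol E as basis and let X be its fractional conversion, so ξ = 0.5X.
Moles: n_E = 1 − X; n_A = 1.5X.
Total moles n_T = 1 + 0.5X.
At X = 0.267: n_E = 0.733, n_A = 0.401, n_T = 1.13.
p_i = (n_i/n_T)·P. Kp = p_A^3 / (p_E^2) = 0.154 atm.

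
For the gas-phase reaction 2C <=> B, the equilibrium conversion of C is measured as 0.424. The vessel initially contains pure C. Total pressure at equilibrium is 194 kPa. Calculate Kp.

Basis: 1 mol C initially; let X = conversion of C. Extent ξ = 0.5X.
Moles: n_C = 1 − X; n_B = 0.5X.
n_T = Σnᵢ = 1 − 0.5X.
At X = 0.424: n_C = 0.576, n_B = 0.212, n_T = 0.788.
p_i = (n_i/n_T)·P. Kp = p_B / (p_C^2) = 0.0026 kPa^-1.

Kp = 0.0026 kPa^-1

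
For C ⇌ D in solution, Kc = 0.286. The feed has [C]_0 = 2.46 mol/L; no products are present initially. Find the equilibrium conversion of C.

X = 0.222

Let X = conversion of C; extent ξ = 2.46·X mol/L.
Concentrations: [C] = 2.46 − 2.46X; [D] = 2.46X.
Kc = [D] / ([C]).
Solving Kc = 0.286 for X ∈ (0,1): X = 0.222.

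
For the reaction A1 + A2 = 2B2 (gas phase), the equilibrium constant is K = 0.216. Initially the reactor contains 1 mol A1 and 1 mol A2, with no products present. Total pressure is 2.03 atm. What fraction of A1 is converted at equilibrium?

X = 0.189

Basis: 1 mol A1 initially; let X = conversion of A1. Extent ξ = X.
Species balance: n_A1 = 1 − X; n_A2 = 1 − X; n_B2 = 2X.
Total moles n_T = 2 (Δν = 0, constant).
With p_i = (n_i/n_T)P, K = p_B2^2 / (p_A1 p_A2).
Setting this equal to 0.216 and taking the physical root (0 < X < 1) gives X = 0.189.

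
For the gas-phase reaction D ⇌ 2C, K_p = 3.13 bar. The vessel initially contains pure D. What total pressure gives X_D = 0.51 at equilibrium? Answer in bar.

P = 2.23 bar

Take 1 mol D as basis and let X be its fractional conversion, so ξ = X.
Mole table: n_D = 1 − X; n_C = 2X.
n_T = Σnᵢ = 1 + X.
K_p = p_C^2 / (p_D) with p_i = (n_i/n_T)·P.
At X = 0.51: the mole-fraction product g(X) = Π y_i^ν_i = 1.406. Since K_p = g(X)·P^{1}, P = (K_p/g)^(1/1) = (3.13/1.406)^(1/1) = 2.23 bar.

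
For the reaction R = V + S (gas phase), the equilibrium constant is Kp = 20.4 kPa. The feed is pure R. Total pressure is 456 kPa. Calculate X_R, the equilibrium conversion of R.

Let X = conversion of R (basis 1 mol R); extent of reaction ξ = X.
Moles: n_R = 1 − X; n_V = X; n_S = X.
Summing: n_T = 1 + X.
Mole fractions y_i = n_i/n_T; Kp = p_V p_S / (p_R) with p_i = y_i·P.
Setting this equal to 20.4 kPa and taking the physical root (0 < X < 1) gives X = 0.207.

X = 0.207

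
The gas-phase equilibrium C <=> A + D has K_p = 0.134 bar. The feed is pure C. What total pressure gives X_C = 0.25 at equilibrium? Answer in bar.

P = 2.01 bar

Basis: 1 mol C initially; let X = conversion of C. Extent ξ = X.
Species balance: n_C = 1 − X; n_A = X; n_D = X.
Total moles n_T = 1 + X.
K_p = p_A p_D / (p_C) with p_i = (n_i/n_T)·P.
At X = 0.25: the mole-fraction product g(X) = Π y_i^ν_i = 0.06667. Since K_p = g(X)·P^{1}, P = (K_p/g)^(1/1) = (0.134/0.06667)^(1/1) = 2.01 bar.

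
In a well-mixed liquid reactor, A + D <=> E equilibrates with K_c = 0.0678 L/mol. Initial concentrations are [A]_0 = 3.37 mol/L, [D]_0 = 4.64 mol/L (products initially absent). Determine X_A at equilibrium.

X = 0.210

Let X = conversion of A; extent ξ = 3.37·X mol/L.
Concentrations: [A] = 3.37 − 3.37X; [D] = 4.64 − 3.37X; [E] = 3.37X.
K_c = [E] / ([A] [D]).
Setting equal to 0.0678 and solving for X on (0,1) gives X = 0.210.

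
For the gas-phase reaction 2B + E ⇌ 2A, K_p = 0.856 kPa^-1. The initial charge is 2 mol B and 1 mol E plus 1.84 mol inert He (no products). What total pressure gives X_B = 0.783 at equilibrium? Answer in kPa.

Basis: 2 mol B initially; let X = conversion of B. Extent ξ = X.
At extent ξ: n_B = 2 − 2X; n_E = 1 − X; n_A = 2X; n_I = 1.84 (inert).
Total moles n_T = 4.84 − X.
K_p = p_A^2 / (p_B^2 p_E) with p_i = (n_i/n_T)·P.
At X = 0.783: the mole-fraction product g(X) = Π y_i^ν_i = 243.4. Since K_p = g(X)·P^{-1}, P = (g/K_p)^(1/1) = (243.4/0.856)^(1/1) = 284 kPa.

P = 284 kPa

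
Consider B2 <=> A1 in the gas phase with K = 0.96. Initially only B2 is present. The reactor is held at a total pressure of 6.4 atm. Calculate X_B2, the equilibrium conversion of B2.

X = 0.490

Let X = conversion of B2 (basis 1 mol B2); extent of reaction ξ = X.
Moles: n_B2 = 1 − X; n_A1 = X.
Since Δν = 0, n_T = 1 throughout.
y_i = n_i/n_T, p_i = y_i·P. K = p_A1 / (p_B2).
This yields a degree-1 equation in X; solving on (0,1), X = 0.490.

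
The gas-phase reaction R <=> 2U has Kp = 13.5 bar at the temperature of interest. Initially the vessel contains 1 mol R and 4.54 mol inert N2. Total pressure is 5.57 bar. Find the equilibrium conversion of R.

Take 1 mol R as basis and let X be its fractional conversion, so ξ = X.
Moles: n_R = 1 − X; n_U = 2X; n_I = 4.54 (inert).
Total moles n_T = 5.54 + X.
With p_i = (n_i/n_T)P, Kp = p_U^2 / (p_R).
Setting this equal to 13.5 bar and taking the physical root (0 < X < 1) gives X = 0.824.

X = 0.824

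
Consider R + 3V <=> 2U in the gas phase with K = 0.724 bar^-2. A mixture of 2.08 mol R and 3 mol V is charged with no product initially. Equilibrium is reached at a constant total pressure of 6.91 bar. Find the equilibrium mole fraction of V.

y_V = 0.230

Take 3 mol V as basis and let X be its fractional conversion, so ξ = X.
At extent ξ: n_R = 2.08 − X; n_V = 3 − 3X; n_U = 2X.
Summing: n_T = 5.08 − 2X.
With p_i = (n_i/n_T)P, K = p_U^2 / (p_R p_V^3).
This yields a degree-4 equation in X; solving on (0,1), X = 0.721.
Then n_V = 0.837, n_T = 3.64, so y_V = 0.230.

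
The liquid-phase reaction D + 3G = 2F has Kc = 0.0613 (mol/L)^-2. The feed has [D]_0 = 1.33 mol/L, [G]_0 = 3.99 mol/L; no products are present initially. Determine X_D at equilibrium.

X = 0.355

Let X = conversion of D; extent ξ = 1.33·X mol/L.
Concentrations: [D] = 1.33 − 1.33X; [G] = 3.99 − 3.99X; [F] = 2.66X.
Kc = [F]^2 / ([D] [G]^3).
Equating to 0.0613 (mol/L)^-2: the physical root is X = 0.355.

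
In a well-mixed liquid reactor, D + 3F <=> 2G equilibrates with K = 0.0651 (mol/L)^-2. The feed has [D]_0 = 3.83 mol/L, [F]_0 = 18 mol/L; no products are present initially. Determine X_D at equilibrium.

X = 0.791

Let X = conversion of D; extent ξ = 3.83·X mol/L.
Concentrations: [D] = 3.83 − 3.83X; [F] = 18 − 11.5X; [G] = 7.66X.
K = [G]^2 / ([D] [F]^3).
Equating to 0.0651 (mol/L)^-2: the physical root is X = 0.791.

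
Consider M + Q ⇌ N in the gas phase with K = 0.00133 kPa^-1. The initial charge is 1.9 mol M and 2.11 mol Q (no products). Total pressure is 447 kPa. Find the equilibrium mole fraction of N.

y_N = 0.116

Take 1.9 mol M as basis and let X be its fractional conversion, so ξ = 1.9X.
Mole table: n_M = 1.9 − 1.9X; n_Q = 2.11 − 1.9X; n_N = 1.9X.
n_T = Σnᵢ = 4.01 − 1.9X.
With p_i = (n_i/n_T)P, K = p_N / (p_M p_Q).
This yields a degree-2 equation in X; solving on (0,1), X = 0.219.
Then n_N = 0.416, n_T = 3.59, so y_N = 0.116.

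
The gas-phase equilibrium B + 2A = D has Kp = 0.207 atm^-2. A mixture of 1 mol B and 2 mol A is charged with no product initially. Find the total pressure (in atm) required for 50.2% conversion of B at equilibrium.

Take 1 mol B as basis and let X be its fractional conversion, so ξ = X.
At extent ξ: n_B = 1 − X; n_A = 2 − 2X; n_D = X.
n_T = Σnᵢ = 3 − 2X.
Kp = p_D / (p_B p_A^2) with p_i = (n_i/n_T)·P.
At X = 0.502: the mole-fraction product g(X) = Π y_i^ν_i = 4.048. Since Kp = g(X)·P^{-2}, P = (g/Kp)^(1/2) = (4.048/0.207)^(1/2) = 4.42 atm.

P = 4.42 atm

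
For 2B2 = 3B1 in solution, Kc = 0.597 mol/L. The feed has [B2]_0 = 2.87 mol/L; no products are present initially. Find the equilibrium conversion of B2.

X = 0.309

Let X = conversion of B2; extent ξ = 2.87X/2 mol/L.
Concentrations: [B2] = 2.87 − 2.87X; [B1] = 4.3X.
Kc = [B1]^3 / ([B2]^2).
Solving Kc = 0.597 for X ∈ (0,1): X = 0.309.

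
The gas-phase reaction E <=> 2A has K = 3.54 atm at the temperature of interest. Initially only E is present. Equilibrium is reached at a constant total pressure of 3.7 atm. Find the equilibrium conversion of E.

Take 1 mol E as basis and let X be its fractional conversion, so ξ = X.
Mole table: n_E = 1 − X; n_A = 2X.
Summing: n_T = 1 + X.
y_i = n_i/n_T, p_i = y_i·P. K = p_A^2 / (p_E).
This yields a degree-2 equation in X; solving on (0,1), X = 0.439.

X = 0.439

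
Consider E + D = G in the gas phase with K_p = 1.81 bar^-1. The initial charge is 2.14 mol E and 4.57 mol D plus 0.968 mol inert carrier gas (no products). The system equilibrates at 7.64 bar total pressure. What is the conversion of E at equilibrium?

Take 2.14 mol E as basis and let X be its fractional conversion, so ξ = 2.14X.
Moles: n_E = 2.14 − 2.14X; n_D = 4.57 − 2.14X; n_G = 2.14X; n_I = 0.968 (inert).
n_T = Σnᵢ = 7.68 − 2.14X.
With p_i = (n_i/n_T)P, K_p = p_G / (p_E p_D).
Setting this equal to 1.81 bar^-1 and taking the physical root (0 < X < 1) gives X = 0.866.

X = 0.866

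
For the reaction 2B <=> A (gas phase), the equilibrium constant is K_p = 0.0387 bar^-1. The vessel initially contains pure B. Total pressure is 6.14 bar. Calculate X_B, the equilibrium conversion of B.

Take 1 mol B as basis and let X be its fractional conversion, so ξ = 0.5X.
Species balance: n_B = 1 − X; n_A = 0.5X.
Total moles n_T = 1 − 0.5X.
y_i = n_i/n_T, p_i = y_i·P. K_p = p_A / (p_B^2).
Setting this equal to 0.0387 bar^-1 and taking the physical root (0 < X < 1) gives X = 0.284.

X = 0.284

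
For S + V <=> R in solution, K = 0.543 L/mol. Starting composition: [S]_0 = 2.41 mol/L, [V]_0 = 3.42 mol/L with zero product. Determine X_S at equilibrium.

Let X = conversion of S; extent ξ = 2.41·X mol/L.
Concentrations: [S] = 2.41 − 2.41X; [V] = 3.42 − 2.41X; [R] = 2.41X.
K = [R] / ([S] [V]).
Setting equal to 0.543 and solving for X on (0,1) gives X = 0.536.

X = 0.536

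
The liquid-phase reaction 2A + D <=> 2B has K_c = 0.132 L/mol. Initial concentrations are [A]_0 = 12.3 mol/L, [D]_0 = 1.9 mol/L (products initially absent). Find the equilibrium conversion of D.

Let X = conversion of D; extent ξ = 1.9·X mol/L.
Concentrations: [A] = 12.3 − 3.8X; [D] = 1.9 − 1.9X; [B] = 3.8X.
K_c = [B]^2 / ([A]^2 [D]).
This equals 0.132 at X = 0.698 (the root in 0 < X < 1).

X = 0.698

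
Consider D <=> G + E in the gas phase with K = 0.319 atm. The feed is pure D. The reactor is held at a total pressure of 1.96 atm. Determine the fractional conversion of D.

Basis: 1 mol D initially; let X = conversion of D. Extent ξ = X.
At extent ξ: n_D = 1 − X; n_G = X; n_E = X.
Summing: n_T = 1 + X.
y_i = n_i/n_T, p_i = y_i·P. K = p_G p_E / (p_D).
Setting this equal to 0.319 atm and taking the physical root (0 < X < 1) gives X = 0.374.

X = 0.374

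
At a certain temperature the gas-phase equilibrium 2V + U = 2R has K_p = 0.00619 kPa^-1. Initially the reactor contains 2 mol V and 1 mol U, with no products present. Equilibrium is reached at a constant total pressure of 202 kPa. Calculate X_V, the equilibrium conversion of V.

Let X = conversion of V (basis 2 mol V); extent of reaction ξ = X.
Species balance: n_V = 2 − 2X; n_U = 1 − X; n_R = 2X.
n_T = Σnᵢ = 3 − X.
With p_i = (n_i/n_T)P, K_p = p_R^2 / (p_V^2 p_U).
This yields a degree-3 equation in X; solving on (0,1), X = 0.356.

X = 0.356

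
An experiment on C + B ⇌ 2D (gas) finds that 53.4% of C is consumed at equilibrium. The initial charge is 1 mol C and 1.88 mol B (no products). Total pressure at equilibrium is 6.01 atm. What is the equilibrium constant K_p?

K_p = 1.82

Take 1 mol C as basis and let X be its fractional conversion, so ξ = X.
At extent ξ: n_C = 1 − X; n_B = 1.88 − X; n_D = 2X.
Total moles n_T = 2.88 (Δν = 0, constant).
At X = 0.534: n_C = 0.466, n_B = 1.35, n_D = 1.07, n_T = 2.88.
p_i = (n_i/n_T)·P. K_p = p_D^2 / (p_C p_B) = 1.82.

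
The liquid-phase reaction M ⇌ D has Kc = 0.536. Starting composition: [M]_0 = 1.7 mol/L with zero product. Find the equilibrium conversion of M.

X = 0.349

Let X = conversion of M; extent ξ = 1.7·X mol/L.
Concentrations: [M] = 1.7 − 1.7X; [D] = 1.7X.
Kc = [D] / ([M]).
Setting equal to 0.536 and solving for X on (0,1) gives X = 0.349.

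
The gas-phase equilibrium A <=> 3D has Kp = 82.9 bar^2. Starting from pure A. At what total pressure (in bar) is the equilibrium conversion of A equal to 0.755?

P = 3.32 bar

Let X = conversion of A (basis 1 mol A); extent of reaction ξ = X.
Mole table: n_A = 1 − X; n_D = 3X.
Total moles n_T = 1 + 2X.
Kp = p_D^3 / (p_A) with p_i = (n_i/n_T)·P.
At X = 0.755: the mole-fraction product g(X) = Π y_i^ν_i = 7.528. Since Kp = g(X)·P^{2}, P = (Kp/g)^(1/2) = (82.9/7.528)^(1/2) = 3.32 bar.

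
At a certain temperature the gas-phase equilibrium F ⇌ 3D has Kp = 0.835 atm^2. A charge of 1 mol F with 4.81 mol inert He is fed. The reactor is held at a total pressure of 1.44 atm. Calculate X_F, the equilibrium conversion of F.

X = 0.644

Basis: 1 mol F initially; let X = conversion of F. Extent ξ = X.
Mole table: n_F = 1 − X; n_D = 3X; n_I = 4.81 (inert).
Total moles n_T = 5.81 + 2X.
Mole fractions y_i = n_i/n_T; Kp = p_D^3 / (p_F) with p_i = y_i·P.
Equating to 0.835 atm^2 and solving on 0 < X < 1: X = 0.644.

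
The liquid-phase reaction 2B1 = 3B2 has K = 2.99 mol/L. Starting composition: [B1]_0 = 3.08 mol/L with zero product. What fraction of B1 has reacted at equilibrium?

X = 0.446

Let X = conversion of B1; extent ξ = 3.08X/2 mol/L.
Concentrations: [B1] = 3.08 − 3.08X; [B2] = 4.62X.
K = [B2]^3 / ([B1]^2).
This equals 2.99 at X = 0.446 (the root in 0 < X < 1).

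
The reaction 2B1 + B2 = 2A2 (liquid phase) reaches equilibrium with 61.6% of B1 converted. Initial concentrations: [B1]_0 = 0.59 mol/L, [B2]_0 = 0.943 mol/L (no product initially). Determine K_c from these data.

Let X = conversion of B1.
Concentrations: [B1] = 0.59 − 0.59X; [B2] = 0.943 − 0.295X; [A2] = 0.59X.
At X = 0.616: [B1] = 0.227, [B2] = 0.761, [A2] = 0.363.
K_c = [A2]^2 / ([B1]^2 [B2]) = 3.38 L/mol.

K_c = 3.38 L/mol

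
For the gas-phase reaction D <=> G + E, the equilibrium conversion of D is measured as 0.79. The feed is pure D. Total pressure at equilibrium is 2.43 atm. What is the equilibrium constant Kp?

Kp = 4.03 atm

Take 1 mol D as basis and let X be its fractional conversion, so ξ = X.
Mole table: n_D = 1 − X; n_G = X; n_E = X.
Total moles n_T = 1 + X.
At X = 0.79: n_D = 0.21, n_G = 0.79, n_E = 0.79, n_T = 1.79.
p_i = (n_i/n_T)·P. Kp = p_G p_E / (p_D) = 4.03 atm.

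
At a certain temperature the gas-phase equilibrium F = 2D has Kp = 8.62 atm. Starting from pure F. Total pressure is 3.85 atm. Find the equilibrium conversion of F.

Let X = conversion of F (basis 1 mol F); extent of reaction ξ = X.
At extent ξ: n_F = 1 − X; n_D = 2X.
Total moles n_T = 1 + X.
y_i = n_i/n_T, p_i = y_i·P. Kp = p_D^2 / (p_F).
Substituting and setting equal to 8.62 atm gives a polynomial in X; the root in (0,1) is X = 0.599.

X = 0.599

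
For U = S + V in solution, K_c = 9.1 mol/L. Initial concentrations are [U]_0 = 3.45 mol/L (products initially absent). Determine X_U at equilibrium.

X = 0.773

Let X = conversion of U; extent ξ = 3.45·X mol/L.
Concentrations: [U] = 3.45 − 3.45X; [S] = 3.45X; [V] = 3.45X.
K_c = [S] [V] / ([U]).
Setting equal to 9.1 and solving for X on (0,1) gives X = 0.773.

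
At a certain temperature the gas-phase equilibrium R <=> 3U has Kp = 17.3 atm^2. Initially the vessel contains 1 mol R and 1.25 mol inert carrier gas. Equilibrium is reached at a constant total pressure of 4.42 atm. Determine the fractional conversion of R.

X = 0.549

Let X = conversion of R (basis 1 mol R); extent of reaction ξ = X.
Mole table: n_R = 1 − X; n_U = 3X; n_I = 1.25 (inert).
n_T = Σnᵢ = 2.25 + 2X.
y_i = n_i/n_T, p_i = y_i·P. Kp = p_U^3 / (p_R).
Equating to 17.3 atm^2 and solving on 0 < X < 1: X = 0.549.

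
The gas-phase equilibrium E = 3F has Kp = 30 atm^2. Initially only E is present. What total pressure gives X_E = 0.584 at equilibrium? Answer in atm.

Basis: 1 mol E initially; let X = conversion of E. Extent ξ = X.
Moles: n_E = 1 − X; n_F = 3X.
Total moles n_T = 1 + 2X.
Kp = p_F^3 / (p_E) with p_i = (n_i/n_T)·P.
At X = 0.584: the mole-fraction product g(X) = Π y_i^ν_i = 2.75. Since Kp = g(X)·P^{2}, P = (Kp/g)^(1/2) = (30/2.75)^(1/2) = 3.3 atm.

P = 3.3 atm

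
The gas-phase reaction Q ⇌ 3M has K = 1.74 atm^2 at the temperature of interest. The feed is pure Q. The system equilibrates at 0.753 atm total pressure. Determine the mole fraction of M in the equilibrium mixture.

Take 1 mol Q as basis and let X be its fractional conversion, so ξ = X.
Species balance: n_Q = 1 − X; n_M = 3X.
Total moles n_T = 1 + 2X.
With p_i = (n_i/n_T)P, K = p_M^3 / (p_Q).
Substituting and setting equal to 1.74 atm^2 gives a polynomial in X; the root in (0,1) is X = 0.603.
Then n_M = 1.81, n_T = 2.21, so y_M = 0.820.

y_M = 0.820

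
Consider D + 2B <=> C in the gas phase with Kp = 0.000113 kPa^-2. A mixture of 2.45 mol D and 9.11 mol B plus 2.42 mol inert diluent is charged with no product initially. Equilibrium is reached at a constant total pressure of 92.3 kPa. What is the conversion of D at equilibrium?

Basis: 2.45 mol D initially; let X = conversion of D. Extent ξ = 2.45X.
Moles: n_D = 2.45 − 2.45X; n_B = 9.11 − 4.9X; n_C = 2.45X; n_I = 2.42 (inert).
n_T = Σnᵢ = 14 − 4.9X.
With p_i = (n_i/n_T)P, Kp = p_C / (p_D p_B^2).
Substituting and setting equal to 0.000113 kPa^-2 gives a polynomial in X; the root in (0,1) is X = 0.267.

X = 0.267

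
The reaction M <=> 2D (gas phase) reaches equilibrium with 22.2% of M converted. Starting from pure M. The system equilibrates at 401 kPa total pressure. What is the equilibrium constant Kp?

Let X = conversion of M (basis 1 mol M); extent of reaction ξ = X.
Moles: n_M = 1 − X; n_D = 2X.
n_T = Σnᵢ = 1 + X.
At X = 0.222: n_M = 0.778, n_D = 0.444, n_T = 1.22.
p_i = (n_i/n_T)·P. Kp = p_D^2 / (p_M) = 83.1 kPa.

Kp = 83.1 kPa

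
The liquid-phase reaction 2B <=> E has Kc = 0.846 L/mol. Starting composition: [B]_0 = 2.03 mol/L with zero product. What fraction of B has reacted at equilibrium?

Let X = conversion of B; extent ξ = 2.03X/2 mol/L.
Concentrations: [B] = 2.03 − 2.03X; [E] = 1.01X.
Kc = [E] / ([B]^2).
Solving Kc = 0.846 for X ∈ (0,1): X = 0.587.

X = 0.587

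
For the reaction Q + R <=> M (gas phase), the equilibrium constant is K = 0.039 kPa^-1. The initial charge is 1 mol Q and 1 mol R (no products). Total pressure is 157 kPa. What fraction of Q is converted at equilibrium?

X = 0.625

Let X = conversion of Q (basis 1 mol Q); extent of reaction ξ = X.
Mole table: n_Q = 1 − X; n_R = 1 − X; n_M = X.
Summing: n_T = 2 − X.
y_i = n_i/n_T, p_i = y_i·P. K = p_M / (p_Q p_R).
Setting this equal to 0.039 kPa^-1 and taking the physical root (0 < X < 1) gives X = 0.625.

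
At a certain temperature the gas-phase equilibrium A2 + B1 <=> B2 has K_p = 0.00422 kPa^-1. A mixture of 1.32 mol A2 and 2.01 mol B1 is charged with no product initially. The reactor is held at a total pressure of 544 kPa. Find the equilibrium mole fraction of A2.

y_A2 = 0.235

Take 1.32 mol A2 as basis and let X be its fractional conversion, so ξ = 1.32X.
Species balance: n_A2 = 1.32 − 1.32X; n_B1 = 2.01 − 1.32X; n_B2 = 1.32X.
n_T = Σnᵢ = 3.33 − 1.32X.
With p_i = (n_i/n_T)P, K_p = p_B2 / (p_A2 p_B1).
Substituting and setting equal to 0.00422 kPa^-1 gives a polynomial in X; the root in (0,1) is X = 0.533.
Then n_A2 = 0.616, n_T = 2.63, so y_A2 = 0.235.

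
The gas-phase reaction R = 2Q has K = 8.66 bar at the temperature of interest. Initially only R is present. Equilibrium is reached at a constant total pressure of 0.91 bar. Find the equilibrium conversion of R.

X = 0.839

Basis: 1 mol R initially; let X = conversion of R. Extent ξ = X.
Moles: n_R = 1 − X; n_Q = 2X.
n_T = Σnᵢ = 1 + X.
y_i = n_i/n_T, p_i = y_i·P. K = p_Q^2 / (p_R).
Substituting and setting equal to 8.66 bar gives a polynomial in X; the root in (0,1) is X = 0.839.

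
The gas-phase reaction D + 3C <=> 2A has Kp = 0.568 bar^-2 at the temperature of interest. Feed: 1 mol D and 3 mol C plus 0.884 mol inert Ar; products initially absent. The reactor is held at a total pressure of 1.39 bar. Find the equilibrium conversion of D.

X = 0.306

Let X = conversion of D (basis 1 mol D); extent of reaction ξ = X.
Mole table: n_D = 1 − X; n_C = 3 − 3X; n_A = 2X; n_I = 0.884 (inert).
Total moles n_T = 4.88 − 2X.
y_i = n_i/n_T, p_i = y_i·P. Kp = p_A^2 / (p_D p_C^3).
Setting this equal to 0.568 bar^-2 and taking the physical root (0 < X < 1) gives X = 0.306.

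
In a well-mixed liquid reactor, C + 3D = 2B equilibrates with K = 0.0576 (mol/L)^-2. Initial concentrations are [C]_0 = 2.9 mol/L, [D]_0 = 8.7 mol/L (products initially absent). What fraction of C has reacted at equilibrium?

Let X = conversion of C; extent ξ = 2.9·X mol/L.
Concentrations: [C] = 2.9 − 2.9X; [D] = 8.7 − 8.7X; [B] = 5.8X.
K = [B]^2 / ([C] [D]^3).
This equals 0.0576 at X = 0.483 (the root in 0 < X < 1).

X = 0.483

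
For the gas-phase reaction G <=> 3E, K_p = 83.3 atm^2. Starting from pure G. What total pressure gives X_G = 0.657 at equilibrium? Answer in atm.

Basis: 1 mol G initially; let X = conversion of G. Extent ξ = X.
Species balance: n_G = 1 − X; n_E = 3X.
n_T = Σnᵢ = 1 + 2X.
K_p = p_E^3 / (p_G) with p_i = (n_i/n_T)·P.
At X = 0.657: the mole-fraction product g(X) = Π y_i^ν_i = 4.169. Since K_p = g(X)·P^{2}, P = (K_p/g)^(1/2) = (83.3/4.169)^(1/2) = 4.47 atm.

P = 4.47 atm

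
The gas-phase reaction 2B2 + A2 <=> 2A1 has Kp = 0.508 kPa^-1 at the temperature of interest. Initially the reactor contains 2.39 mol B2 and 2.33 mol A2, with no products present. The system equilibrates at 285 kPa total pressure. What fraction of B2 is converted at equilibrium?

X = 0.877

Take 2.39 mol B2 as basis and let X be its fractional conversion, so ξ = 1.2X.
At extent ξ: n_B2 = 2.39 − 2.39X; n_A2 = 2.33 − 1.2X; n_A1 = 2.39X.
Total moles n_T = 4.72 − 1.2X.
Mole fractions y_i = n_i/n_T; Kp = p_A1^2 / (p_B2^2 p_A2) with p_i = y_i·P.
This yields a degree-3 equation in X; solving on (0,1), X = 0.877.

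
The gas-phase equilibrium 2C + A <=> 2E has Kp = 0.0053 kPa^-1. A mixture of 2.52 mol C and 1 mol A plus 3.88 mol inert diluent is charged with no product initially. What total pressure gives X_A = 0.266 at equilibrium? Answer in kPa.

P = 131 kPa

Take 1 mol A as basis and let X be its fractional conversion, so ξ = X.
Moles: n_C = 2.52 − 2X; n_A = 1 − X; n_E = 2X; n_I = 3.88 (inert).
n_T = Σnᵢ = 7.4 − X.
Kp = p_E^2 / (p_C^2 p_A) with p_i = (n_i/n_T)·P.
At X = 0.266: the mole-fraction product g(X) = Π y_i^ν_i = 0.696. Since Kp = g(X)·P^{-1}, P = (g/Kp)^(1/1) = (0.696/0.0053)^(1/1) = 131 kPa.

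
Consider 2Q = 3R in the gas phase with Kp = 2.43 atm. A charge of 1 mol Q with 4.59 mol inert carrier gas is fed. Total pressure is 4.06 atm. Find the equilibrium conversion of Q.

Take 1 mol Q as basis and let X be its fractional conversion, so ξ = 0.5X.
Species balance: n_Q = 1 − X; n_R = 1.5X; n_I = 4.59 (inert).
n_T = Σnᵢ = 5.59 + 0.5X.
With p_i = (n_i/n_T)P, Kp = p_R^3 / (p_Q^2).
Substituting and setting equal to 2.43 atm gives a polynomial in X; the root in (0,1) is X = 0.574.

X = 0.574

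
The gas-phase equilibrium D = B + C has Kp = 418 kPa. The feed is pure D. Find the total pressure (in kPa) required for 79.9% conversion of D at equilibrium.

P = 237 kPa

Take 1 mol D as basis and let X be its fractional conversion, so ξ = X.
Mole table: n_D = 1 − X; n_B = X; n_C = X.
Summing: n_T = 1 + X.
Kp = p_B p_C / (p_D) with p_i = (n_i/n_T)·P.
At X = 0.799: the mole-fraction product g(X) = Π y_i^ν_i = 1.765. Since Kp = g(X)·P^{1}, P = (Kp/g)^(1/1) = (418/1.765)^(1/1) = 237 kPa.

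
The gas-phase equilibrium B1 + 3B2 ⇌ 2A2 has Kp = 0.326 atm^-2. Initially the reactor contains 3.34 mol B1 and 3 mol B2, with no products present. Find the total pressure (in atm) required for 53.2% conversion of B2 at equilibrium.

P = 3.53 atm

Let X = conversion of B2 (basis 3 mol B2); extent of reaction ξ = X.
Species balance: n_B1 = 3.34 − X; n_B2 = 3 − 3X; n_A2 = 2X.
Summing: n_T = 6.34 − 2X.
Kp = p_A2^2 / (p_B1 p_B2^3) with p_i = (n_i/n_T)·P.
At X = 0.532: the mole-fraction product g(X) = Π y_i^ν_i = 4.055. Since Kp = g(X)·P^{-2}, P = (g/Kp)^(1/2) = (4.055/0.326)^(1/2) = 3.53 atm.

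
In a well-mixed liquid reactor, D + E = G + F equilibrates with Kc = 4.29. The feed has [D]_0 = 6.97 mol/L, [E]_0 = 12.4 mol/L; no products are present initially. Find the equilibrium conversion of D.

Let X = conversion of D; extent ξ = 6.97·X mol/L.
Concentrations: [D] = 6.97 − 6.97X; [E] = 12.4 − 6.97X; [G] = 6.97X; [F] = 6.97X.
Kc = [G] [F] / ([D] [E]).
Equating to 4.29: the physical root is X = 0.831.

X = 0.831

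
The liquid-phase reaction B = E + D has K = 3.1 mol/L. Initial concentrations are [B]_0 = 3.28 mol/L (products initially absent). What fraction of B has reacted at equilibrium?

Let X = conversion of B; extent ξ = 3.28·X mol/L.
Concentrations: [B] = 3.28 − 3.28X; [E] = 3.28X; [D] = 3.28X.
K = [E] [D] / ([B]).
Solving K = 3.1 for X ∈ (0,1): X = 0.608.

X = 0.608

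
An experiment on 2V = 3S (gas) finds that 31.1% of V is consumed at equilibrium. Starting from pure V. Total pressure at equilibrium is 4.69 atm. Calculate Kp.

Take 1 mol V as basis and let X be its fractional conversion, so ξ = 0.5X.
At extent ξ: n_V = 1 − X; n_S = 1.5X.
Total moles n_T = 1 + 0.5X.
At X = 0.311: n_V = 0.689, n_S = 0.467, n_T = 1.16.
p_i = (n_i/n_T)·P. Kp = p_S^3 / (p_V^2) = 0.868 atm.

Kp = 0.868 atm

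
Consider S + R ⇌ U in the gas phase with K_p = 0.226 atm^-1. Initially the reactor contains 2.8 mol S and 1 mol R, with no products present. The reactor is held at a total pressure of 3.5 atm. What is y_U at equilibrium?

y_U = 0.104

Let X = conversion of R (basis 1 mol R); extent of reaction ξ = X.
At extent ξ: n_S = 2.8 − X; n_R = 1 − X; n_U = X.
n_T = Σnᵢ = 3.8 − X.
With p_i = (n_i/n_T)P, K_p = p_U / (p_S p_R).
Setting this equal to 0.226 atm^-1 and taking the physical root (0 < X < 1) gives X = 0.359.
Then n_U = 0.359, n_T = 3.44, so y_U = 0.104.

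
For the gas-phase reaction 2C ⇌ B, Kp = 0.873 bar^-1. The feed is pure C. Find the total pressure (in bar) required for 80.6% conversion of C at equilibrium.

P = 7.32 bar

Take 1 mol C as basis and let X be its fractional conversion, so ξ = 0.5X.
Mole table: n_C = 1 − X; n_B = 0.5X.
Summing: n_T = 1 − 0.5X.
Kp = p_B / (p_C^2) with p_i = (n_i/n_T)·P.
At X = 0.806: the mole-fraction product g(X) = Π y_i^ν_i = 6.393. Since Kp = g(X)·P^{-1}, P = (g/Kp)^(1/1) = (6.393/0.873)^(1/1) = 7.32 bar.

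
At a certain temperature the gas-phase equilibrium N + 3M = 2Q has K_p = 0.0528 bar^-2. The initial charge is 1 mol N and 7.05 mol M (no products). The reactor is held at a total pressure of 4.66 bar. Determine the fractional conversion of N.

X = 0.597

Take 1 mol N as basis and let X be its fractional conversion, so ξ = X.
Moles: n_N = 1 − X; n_M = 7.05 − 3X; n_Q = 2X.
n_T = Σnᵢ = 8.05 − 2X.
With p_i = (n_i/n_T)P, K_p = p_Q^2 / (p_N p_M^3).
Substituting and setting equal to 0.0528 bar^-2 gives a polynomial in X; the root in (0,1) is X = 0.597.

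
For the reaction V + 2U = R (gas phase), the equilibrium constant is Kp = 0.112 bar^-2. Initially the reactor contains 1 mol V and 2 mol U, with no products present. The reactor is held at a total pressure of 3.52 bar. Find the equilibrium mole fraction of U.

y_U = 0.578

Basis: 1 mol V initially; let X = conversion of V. Extent ξ = X.
Species balance: n_V = 1 − X; n_U = 2 − 2X; n_R = X.
Total moles n_T = 3 − 2X.
With p_i = (n_i/n_T)P, Kp = p_R / (p_V p_U^2).
Setting this equal to 0.112 bar^-2 and taking the physical root (0 < X < 1) gives X = 0.316.
Then n_U = 1.37, n_T = 2.37, so y_U = 0.578.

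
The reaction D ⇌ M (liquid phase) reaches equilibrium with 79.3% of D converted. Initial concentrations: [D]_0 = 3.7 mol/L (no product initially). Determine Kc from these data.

Let X = conversion of D.
Concentrations: [D] = 3.7 − 3.7X; [M] = 3.7X.
At X = 0.793: [D] = 0.766, [M] = 2.93.
Kc = [M] / ([D]) = 3.83.

Kc = 3.83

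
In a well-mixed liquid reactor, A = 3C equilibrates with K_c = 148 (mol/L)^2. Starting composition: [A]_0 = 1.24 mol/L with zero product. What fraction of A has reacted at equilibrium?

Let X = conversion of A; extent ξ = 1.24·X mol/L.
Concentrations: [A] = 1.24 − 1.24X; [C] = 3.72X.
K_c = [C]^3 / ([A]).
This equals 148 at X = 0.836 (the root in 0 < X < 1).

X = 0.836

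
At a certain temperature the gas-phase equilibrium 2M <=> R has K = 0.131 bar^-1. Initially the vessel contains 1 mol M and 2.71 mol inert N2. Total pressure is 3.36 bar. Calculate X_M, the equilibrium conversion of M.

X = 0.168

Basis: 1 mol M initially; let X = conversion of M. Extent ξ = 0.5X.
Mole table: n_M = 1 − X; n_R = 0.5X; n_I = 2.71 (inert).
n_T = Σnᵢ = 3.71 − 0.5X.
With p_i = (n_i/n_T)P, K = p_R / (p_M^2).
Equating to 0.131 bar^-1 and solving on 0 < X < 1: X = 0.168.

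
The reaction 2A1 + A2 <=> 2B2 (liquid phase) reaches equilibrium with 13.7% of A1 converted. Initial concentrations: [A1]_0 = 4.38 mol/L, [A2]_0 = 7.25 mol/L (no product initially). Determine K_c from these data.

Let X = conversion of A1.
Concentrations: [A1] = 4.38 − 4.38X; [A2] = 7.25 − 2.19X; [B2] = 4.38X.
At X = 0.137: [A1] = 3.78, [A2] = 6.95, [B2] = 0.6.
K_c = [B2]^2 / ([A1]^2 [A2]) = 0.00363 L/mol.

K_c = 0.00363 L/mol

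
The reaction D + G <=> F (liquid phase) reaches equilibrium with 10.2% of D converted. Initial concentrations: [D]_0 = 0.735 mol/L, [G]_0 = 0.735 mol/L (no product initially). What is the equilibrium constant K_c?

Let X = conversion of D.
Concentrations: [D] = 0.735 − 0.735X; [G] = 0.735 − 0.735X; [F] = 0.735X.
At X = 0.102: [D] = 0.66, [G] = 0.66, [F] = 0.075.
K_c = [F] / ([D] [G]) = 0.172 L/mol.

K_c = 0.172 L/mol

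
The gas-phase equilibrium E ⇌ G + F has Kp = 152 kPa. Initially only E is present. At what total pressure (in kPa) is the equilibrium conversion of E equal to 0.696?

Take 1 mol E as basis and let X be its fractional conversion, so ξ = X.
Mole table: n_E = 1 − X; n_G = X; n_F = X.
Summing: n_T = 1 + X.
Kp = p_G p_F / (p_E) with p_i = (n_i/n_T)·P.
At X = 0.696: the mole-fraction product g(X) = Π y_i^ν_i = 0.9395. Since Kp = g(X)·P^{1}, P = (Kp/g)^(1/1) = (152/0.9395)^(1/1) = 162 kPa.

P = 162 kPa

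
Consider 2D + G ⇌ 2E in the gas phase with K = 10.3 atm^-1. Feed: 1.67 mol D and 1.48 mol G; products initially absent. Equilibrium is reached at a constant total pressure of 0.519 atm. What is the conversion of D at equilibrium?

Let X = conversion of D (basis 1.67 mol D); extent of reaction ξ = 0.835X.
At extent ξ: n_D = 1.67 − 1.67X; n_G = 1.48 − 0.835X; n_E = 1.67X.
n_T = Σnᵢ = 3.15 − 0.835X.
y_i = n_i/n_T, p_i = y_i·P. K = p_E^2 / (p_D^2 p_G).
This yields a degree-3 equation in X; solving on (0,1), X = 0.585.

X = 0.585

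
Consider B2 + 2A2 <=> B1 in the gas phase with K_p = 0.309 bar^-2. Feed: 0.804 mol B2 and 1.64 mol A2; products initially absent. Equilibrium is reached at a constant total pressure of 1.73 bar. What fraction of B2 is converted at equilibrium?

X = 0.253

Basis: 0.804 mol B2 initially; let X = conversion of B2. Extent ξ = 0.804X.
Moles: n_B2 = 0.804 − 0.804X; n_A2 = 1.64 − 1.61X; n_B1 = 0.804X.
n_T = Σnᵢ = 2.44 − 1.61X.
Mole fractions y_i = n_i/n_T; K_p = p_B1 / (p_B2 p_A2^2) with p_i = y_i·P.
This yields a degree-3 equation in X; solving on (0,1), X = 0.253.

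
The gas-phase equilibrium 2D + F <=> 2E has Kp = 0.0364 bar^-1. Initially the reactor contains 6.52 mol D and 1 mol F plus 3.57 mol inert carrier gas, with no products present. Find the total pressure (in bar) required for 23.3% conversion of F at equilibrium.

Let X = conversion of F (basis 1 mol F); extent of reaction ξ = X.
Mole table: n_D = 6.52 − 2X; n_F = 1 − X; n_E = 2X; n_I = 3.57 (inert).
Total moles n_T = 11.1 − X.
Kp = p_E^2 / (p_D^2 p_F) with p_i = (n_i/n_T)·P.
At X = 0.233: the mole-fraction product g(X) = Π y_i^ν_i = 0.08387. Since Kp = g(X)·P^{-1}, P = (g/Kp)^(1/1) = (0.08387/0.0364)^(1/1) = 2.3 bar.

P = 2.3 bar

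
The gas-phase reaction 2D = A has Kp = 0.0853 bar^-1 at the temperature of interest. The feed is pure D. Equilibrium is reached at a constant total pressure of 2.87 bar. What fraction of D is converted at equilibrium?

Let X = conversion of D (basis 1 mol D); extent of reaction ξ = 0.5X.
At extent ξ: n_D = 1 − X; n_A = 0.5X.
n_T = Σnᵢ = 1 − 0.5X.
y_i = n_i/n_T, p_i = y_i·P. Kp = p_A / (p_D^2).
Equating to 0.0853 bar^-1 and solving on 0 < X < 1: X = 0.289.

X = 0.289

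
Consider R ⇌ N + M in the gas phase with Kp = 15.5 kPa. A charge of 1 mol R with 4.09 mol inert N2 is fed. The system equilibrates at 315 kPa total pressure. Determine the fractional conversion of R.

Let X = conversion of R (basis 1 mol R); extent of reaction ξ = X.
Moles: n_R = 1 − X; n_N = X; n_M = X; n_I = 4.09 (inert).
Summing: n_T = 5.09 + X.
y_i = n_i/n_T, p_i = y_i·P. Kp = p_N p_M / (p_R).
Equating to 15.5 kPa and solving on 0 < X < 1: X = 0.402.

X = 0.402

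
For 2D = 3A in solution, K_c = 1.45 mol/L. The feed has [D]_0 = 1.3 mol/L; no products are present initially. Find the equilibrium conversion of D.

Let X = conversion of D; extent ξ = 1.3X/2 mol/L.
Concentrations: [D] = 1.3 − 1.3X; [A] = 1.95X.
K_c = [A]^3 / ([D]^2).
This equals 1.45 at X = 0.459 (the root in 0 < X < 1).

X = 0.459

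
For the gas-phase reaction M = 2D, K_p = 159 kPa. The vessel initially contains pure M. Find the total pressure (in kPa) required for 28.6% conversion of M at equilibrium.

Take 1 mol M as basis and let X be its fractional conversion, so ξ = X.
Mole table: n_M = 1 − X; n_D = 2X.
Total moles n_T = 1 + X.
K_p = p_D^2 / (p_M) with p_i = (n_i/n_T)·P.
At X = 0.286: the mole-fraction product g(X) = Π y_i^ν_i = 0.3563. Since K_p = g(X)·P^{1}, P = (K_p/g)^(1/1) = (159/0.3563)^(1/1) = 446 kPa.

P = 446 kPa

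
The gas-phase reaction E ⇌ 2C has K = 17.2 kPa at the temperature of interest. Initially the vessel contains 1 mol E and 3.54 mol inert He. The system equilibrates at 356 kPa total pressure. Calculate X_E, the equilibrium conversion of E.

X = 0.213

Basis: 1 mol E initially; let X = conversion of E. Extent ξ = X.
At extent ξ: n_E = 1 − X; n_C = 2X; n_I = 3.54 (inert).
n_T = Σnᵢ = 4.54 + X.
y_i = n_i/n_T, p_i = y_i·P. K = p_C^2 / (p_E).
Equating to 17.2 kPa and solving on 0 < X < 1: X = 0.213.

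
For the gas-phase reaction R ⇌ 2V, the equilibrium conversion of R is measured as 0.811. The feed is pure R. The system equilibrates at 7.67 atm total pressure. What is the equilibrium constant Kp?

Basis: 1 mol R initially; let X = conversion of R. Extent ξ = X.
Moles: n_R = 1 − X; n_V = 2X.
n_T = Σnᵢ = 1 + X.
At X = 0.811: n_R = 0.189, n_V = 1.62, n_T = 1.81.
p_i = (n_i/n_T)·P. Kp = p_V^2 / (p_R) = 59 atm.

Kp = 59 atm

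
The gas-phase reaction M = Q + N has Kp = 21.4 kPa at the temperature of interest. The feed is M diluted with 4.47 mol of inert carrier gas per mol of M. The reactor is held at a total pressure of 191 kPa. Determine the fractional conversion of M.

Basis: 1 mol M initially; let X = conversion of M. Extent ξ = X.
Species balance: n_M = 1 − X; n_Q = X; n_N = X; n_I = 4.47 (inert).
Total moles n_T = 5.47 + X.
Mole fractions y_i = n_i/n_T; Kp = p_Q p_N / (p_M) with p_i = y_i·P.
Substituting and setting equal to 21.4 kPa gives a polynomial in X; the root in (0,1) is X = 0.551.

X = 0.551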